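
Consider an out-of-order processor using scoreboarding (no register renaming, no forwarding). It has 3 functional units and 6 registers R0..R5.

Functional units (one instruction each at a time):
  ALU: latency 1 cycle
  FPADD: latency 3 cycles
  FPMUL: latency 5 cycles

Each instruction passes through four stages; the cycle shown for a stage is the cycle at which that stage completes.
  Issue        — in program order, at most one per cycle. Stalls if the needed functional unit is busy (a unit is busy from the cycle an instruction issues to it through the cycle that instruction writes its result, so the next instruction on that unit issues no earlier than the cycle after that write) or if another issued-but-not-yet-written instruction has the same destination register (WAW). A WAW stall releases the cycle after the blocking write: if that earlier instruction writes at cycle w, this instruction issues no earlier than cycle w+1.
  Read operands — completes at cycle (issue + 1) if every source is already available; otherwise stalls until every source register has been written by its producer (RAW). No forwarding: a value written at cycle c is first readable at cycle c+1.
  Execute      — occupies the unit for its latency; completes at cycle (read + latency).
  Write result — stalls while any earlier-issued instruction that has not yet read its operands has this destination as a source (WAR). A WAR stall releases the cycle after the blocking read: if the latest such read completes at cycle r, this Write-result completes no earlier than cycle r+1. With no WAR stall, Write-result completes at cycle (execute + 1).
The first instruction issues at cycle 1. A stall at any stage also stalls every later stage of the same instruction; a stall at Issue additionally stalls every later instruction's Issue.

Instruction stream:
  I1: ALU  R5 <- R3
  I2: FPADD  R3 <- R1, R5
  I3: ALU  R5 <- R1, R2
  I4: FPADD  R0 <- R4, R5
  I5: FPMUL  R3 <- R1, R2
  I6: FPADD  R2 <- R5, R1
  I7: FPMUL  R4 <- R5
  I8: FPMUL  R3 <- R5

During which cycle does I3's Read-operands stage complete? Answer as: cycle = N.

cycle 1: I1 dispatched to ALU
cycle 2: I1 operands ready, I2 dispatched to FPADD
cycle 3: I1 complete
cycle 4: R5←I1
cycle 5: I2 operands ready, I3 dispatched to ALU
cycle 6: I3 operands ready
cycle 7: I3 complete
cycle 8: I2 complete, R5←I3
cycle 9: R3←I2
cycle 10: I4 dispatched to FPADD
cycle 11: I4 operands ready, I5 dispatched to FPMUL
cycle 12: I5 operands ready
cycle 14: I4 complete
cycle 15: R0←I4
cycle 16: I6 dispatched to FPADD
cycle 17: I5 complete, I6 operands ready
cycle 18: R3←I5
cycle 19: I7 dispatched to FPMUL
cycle 20: I6 complete, I7 operands ready
cycle 21: R2←I6
cycle 25: I7 complete
cycle 26: R4←I7
cycle 27: I8 dispatched to FPMUL
cycle 28: I8 operands ready
cycle 33: I8 complete
cycle 34: R3←I8

cycle = 6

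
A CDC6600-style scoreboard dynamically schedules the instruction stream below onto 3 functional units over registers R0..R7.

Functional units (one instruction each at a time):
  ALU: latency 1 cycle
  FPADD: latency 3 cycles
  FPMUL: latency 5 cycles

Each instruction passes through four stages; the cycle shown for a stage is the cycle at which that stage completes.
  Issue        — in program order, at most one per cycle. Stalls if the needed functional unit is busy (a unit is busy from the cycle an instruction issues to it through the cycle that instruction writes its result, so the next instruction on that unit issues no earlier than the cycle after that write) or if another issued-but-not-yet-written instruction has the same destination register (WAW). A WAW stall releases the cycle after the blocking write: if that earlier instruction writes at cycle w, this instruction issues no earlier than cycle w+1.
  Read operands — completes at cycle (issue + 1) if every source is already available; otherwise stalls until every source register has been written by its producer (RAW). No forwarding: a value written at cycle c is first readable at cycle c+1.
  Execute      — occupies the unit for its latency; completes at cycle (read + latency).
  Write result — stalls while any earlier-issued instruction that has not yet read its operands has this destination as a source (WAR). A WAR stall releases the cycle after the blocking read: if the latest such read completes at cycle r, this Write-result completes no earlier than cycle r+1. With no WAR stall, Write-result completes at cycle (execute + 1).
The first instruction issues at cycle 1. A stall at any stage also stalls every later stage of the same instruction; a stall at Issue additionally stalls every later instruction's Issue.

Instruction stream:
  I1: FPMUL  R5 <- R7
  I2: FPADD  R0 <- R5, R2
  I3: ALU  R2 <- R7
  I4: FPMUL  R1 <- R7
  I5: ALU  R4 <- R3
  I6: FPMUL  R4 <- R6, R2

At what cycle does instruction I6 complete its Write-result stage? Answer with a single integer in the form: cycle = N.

I1 -> (1, 2, 7, 8)
I2 -> (2, 9, 12, 13)  // RAW R5: wait I1 write@8
I3 -> (3, 4, 5, 10)  // WAR R2: wait I2 read@9
I4 -> (9, 10, 15, 16)  // struct: FPMUL busy until I1 writes@8
I5 -> (11, 12, 13, 14)  // struct: ALU busy until I3 writes@10
I6 -> (17, 18, 23, 24)  // struct: FPMUL busy until I4 writes@16

cycle = 24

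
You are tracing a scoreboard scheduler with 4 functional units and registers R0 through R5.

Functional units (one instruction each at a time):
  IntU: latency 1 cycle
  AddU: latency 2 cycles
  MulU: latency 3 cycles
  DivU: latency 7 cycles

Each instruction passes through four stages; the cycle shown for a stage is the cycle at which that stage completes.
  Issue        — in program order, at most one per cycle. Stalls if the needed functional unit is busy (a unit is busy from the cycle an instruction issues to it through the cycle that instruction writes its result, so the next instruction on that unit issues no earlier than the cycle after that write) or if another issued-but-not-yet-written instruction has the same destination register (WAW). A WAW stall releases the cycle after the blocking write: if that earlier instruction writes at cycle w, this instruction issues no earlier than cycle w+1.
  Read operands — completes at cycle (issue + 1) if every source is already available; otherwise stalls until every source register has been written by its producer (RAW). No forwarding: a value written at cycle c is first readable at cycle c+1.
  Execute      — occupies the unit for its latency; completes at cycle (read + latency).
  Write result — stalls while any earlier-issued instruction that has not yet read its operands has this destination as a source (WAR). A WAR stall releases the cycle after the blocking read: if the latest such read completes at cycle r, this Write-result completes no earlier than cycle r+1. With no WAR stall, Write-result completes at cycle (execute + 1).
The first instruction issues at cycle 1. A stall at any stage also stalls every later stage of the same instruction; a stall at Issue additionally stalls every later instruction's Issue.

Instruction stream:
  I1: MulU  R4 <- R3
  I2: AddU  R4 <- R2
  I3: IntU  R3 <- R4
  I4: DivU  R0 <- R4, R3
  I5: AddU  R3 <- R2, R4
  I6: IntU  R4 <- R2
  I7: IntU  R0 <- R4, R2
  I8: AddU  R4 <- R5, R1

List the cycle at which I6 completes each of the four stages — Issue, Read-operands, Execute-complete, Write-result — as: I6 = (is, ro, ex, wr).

I6 = (16, 17, 18, 19)

t=1  I1 dispatched to MulU
t=2  I1 operands ready
t=5  I1 complete
t=6  R4←I1
t=7  I2 dispatched to AddU
t=8  I2 operands ready, I3 dispatched to IntU
t=9  I4 dispatched to DivU
t=10  I2 complete
t=11  R4←I2
t=12  I3 operands ready
t=13  I3 complete
t=14  R3←I3
t=15  I4 operands ready, I5 dispatched to AddU
t=16  I5 operands ready, I6 dispatched to IntU
t=17  I6 operands ready
t=18  I5 complete, I6 complete
t=19  R3←I5, R4←I6
t=22  I4 complete
t=23  R0←I4
t=24  I7 dispatched to IntU
t=25  I7 operands ready, I8 dispatched to AddU
t=26  I7 complete, I8 operands ready
t=27  R0←I7
t=28  I8 complete
t=29  R4←I8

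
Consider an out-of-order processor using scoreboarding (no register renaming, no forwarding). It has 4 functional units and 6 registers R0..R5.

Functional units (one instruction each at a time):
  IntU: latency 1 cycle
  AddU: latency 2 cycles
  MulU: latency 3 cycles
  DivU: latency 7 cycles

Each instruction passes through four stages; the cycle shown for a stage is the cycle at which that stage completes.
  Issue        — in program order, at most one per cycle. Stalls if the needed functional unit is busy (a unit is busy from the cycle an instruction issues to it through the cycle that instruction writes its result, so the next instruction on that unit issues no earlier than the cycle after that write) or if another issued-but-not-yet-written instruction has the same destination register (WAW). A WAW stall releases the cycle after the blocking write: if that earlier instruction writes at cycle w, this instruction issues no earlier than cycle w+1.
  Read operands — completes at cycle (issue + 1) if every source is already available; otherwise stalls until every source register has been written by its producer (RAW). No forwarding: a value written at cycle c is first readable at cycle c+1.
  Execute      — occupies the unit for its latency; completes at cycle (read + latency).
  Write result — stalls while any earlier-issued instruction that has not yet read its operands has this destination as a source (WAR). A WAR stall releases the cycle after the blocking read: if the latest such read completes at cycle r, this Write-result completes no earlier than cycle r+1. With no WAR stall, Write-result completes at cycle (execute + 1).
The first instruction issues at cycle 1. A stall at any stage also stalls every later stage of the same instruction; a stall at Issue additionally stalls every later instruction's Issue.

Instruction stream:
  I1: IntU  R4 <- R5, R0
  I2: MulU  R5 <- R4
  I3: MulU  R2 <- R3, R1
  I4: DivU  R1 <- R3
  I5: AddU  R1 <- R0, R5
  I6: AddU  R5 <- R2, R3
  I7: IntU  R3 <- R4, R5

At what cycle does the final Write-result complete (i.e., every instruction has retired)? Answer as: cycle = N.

t=1  issue I1 (IntU)
t=2  I1 read-ops; issue I2 (MulU)
t=3  I1 finished on IntU
t=4  I1→R4
t=5  I2 read-ops
t=8  I2 finished on MulU
t=9  I2→R5
t=10  issue I3 (MulU)
t=11  I3 read-ops; issue I4 (DivU)
t=12  I4 read-ops
t=14  I3 finished on MulU
t=15  I3→R2
t=19  I4 finished on DivU
t=20  I4→R1
t=21  issue I5 (AddU)
t=22  I5 read-ops
t=24  I5 finished on AddU
t=25  I5→R1
t=26  issue I6 (AddU)
t=27  I6 read-ops; issue I7 (IntU)
t=29  I6 finished on AddU
t=30  I6→R5
t=31  I7 read-ops
t=32  I7 finished on IntU
t=33  I7→R3

cycle = 33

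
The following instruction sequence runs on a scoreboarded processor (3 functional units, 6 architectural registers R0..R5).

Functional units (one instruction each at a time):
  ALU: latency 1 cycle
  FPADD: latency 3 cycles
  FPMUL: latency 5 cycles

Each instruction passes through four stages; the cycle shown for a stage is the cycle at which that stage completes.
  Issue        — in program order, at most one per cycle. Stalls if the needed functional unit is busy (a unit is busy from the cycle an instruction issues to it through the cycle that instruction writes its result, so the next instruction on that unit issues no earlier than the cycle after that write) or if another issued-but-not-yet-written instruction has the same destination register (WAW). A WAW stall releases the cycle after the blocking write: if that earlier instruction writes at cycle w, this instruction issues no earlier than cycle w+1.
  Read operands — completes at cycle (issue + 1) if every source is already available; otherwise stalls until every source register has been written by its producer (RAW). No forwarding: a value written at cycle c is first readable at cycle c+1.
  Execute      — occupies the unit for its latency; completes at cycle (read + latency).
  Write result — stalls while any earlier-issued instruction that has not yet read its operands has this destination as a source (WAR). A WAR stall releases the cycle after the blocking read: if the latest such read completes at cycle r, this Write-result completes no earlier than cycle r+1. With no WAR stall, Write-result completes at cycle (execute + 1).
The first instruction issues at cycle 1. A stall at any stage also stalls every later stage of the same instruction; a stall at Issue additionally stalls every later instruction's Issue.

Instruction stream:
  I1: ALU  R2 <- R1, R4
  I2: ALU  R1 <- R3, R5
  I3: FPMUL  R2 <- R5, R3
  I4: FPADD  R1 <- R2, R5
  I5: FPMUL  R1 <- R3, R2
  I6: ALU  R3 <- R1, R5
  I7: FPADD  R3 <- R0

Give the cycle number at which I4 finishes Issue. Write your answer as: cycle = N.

1) issue 1, read 2, done 3, write 4
2) issue 5, read 6, done 7, write 8  <struct: ALU busy until I1 writes@4>
3) issue 6, read 7, done 12, write 13
4) issue 9, read 14, done 17, write 18  <WAW R1: wait I2 write@8 / RAW R2: wait I3 write@13>
5) issue 19, read 20, done 25, write 26  <WAW R1: wait I4 write@18>
6) issue 20, read 27, done 28, write 29  <RAW R1: wait I5 write@26>
7) issue 30, read 31, done 34, write 35  <WAW R3: wait I6 write@29>

cycle = 9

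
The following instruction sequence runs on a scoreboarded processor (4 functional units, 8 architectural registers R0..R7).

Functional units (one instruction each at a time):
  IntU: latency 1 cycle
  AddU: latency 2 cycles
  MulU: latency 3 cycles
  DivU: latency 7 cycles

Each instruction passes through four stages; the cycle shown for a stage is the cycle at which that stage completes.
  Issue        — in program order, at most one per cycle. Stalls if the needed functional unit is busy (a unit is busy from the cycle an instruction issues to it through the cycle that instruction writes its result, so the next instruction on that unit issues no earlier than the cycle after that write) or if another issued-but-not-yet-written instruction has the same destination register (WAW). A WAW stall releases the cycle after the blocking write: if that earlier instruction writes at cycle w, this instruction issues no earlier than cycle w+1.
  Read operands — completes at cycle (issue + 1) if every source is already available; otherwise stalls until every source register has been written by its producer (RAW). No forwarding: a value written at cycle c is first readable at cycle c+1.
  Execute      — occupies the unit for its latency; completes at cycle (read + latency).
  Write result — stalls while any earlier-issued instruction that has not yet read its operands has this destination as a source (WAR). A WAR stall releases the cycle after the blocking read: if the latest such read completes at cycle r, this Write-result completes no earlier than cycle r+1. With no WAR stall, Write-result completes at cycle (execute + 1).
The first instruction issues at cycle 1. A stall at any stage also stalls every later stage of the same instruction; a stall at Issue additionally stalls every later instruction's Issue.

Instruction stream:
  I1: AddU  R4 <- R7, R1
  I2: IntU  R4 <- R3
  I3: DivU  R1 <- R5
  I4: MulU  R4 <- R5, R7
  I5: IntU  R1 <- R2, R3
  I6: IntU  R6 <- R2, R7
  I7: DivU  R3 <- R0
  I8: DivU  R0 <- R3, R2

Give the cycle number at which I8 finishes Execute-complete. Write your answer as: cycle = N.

cycle = 40

t=1  issue I1 (AddU)
t=2  I1 read-ops
t=4  I1 finished on AddU
t=5  I1→R4
t=6  issue I2 (IntU)
t=7  I2 read-ops · issue I3 (DivU)
t=8  I2 finished on IntU · I3 read-ops
t=9  I2→R4
t=10  issue I4 (MulU)
t=11  I4 read-ops
t=14  I4 finished on MulU
t=15  I3 finished on DivU · I4→R4
t=16  I3→R1
t=17  issue I5 (IntU)
t=18  I5 read-ops
t=19  I5 finished on IntU
t=20  I5→R1
t=21  issue I6 (IntU)
t=22  I6 read-ops · issue I7 (DivU)
t=23  I6 finished on IntU · I7 read-ops
t=24  I6→R6
t=30  I7 finished on DivU
t=31  I7→R3
t=32  issue I8 (DivU)
t=33  I8 read-ops
t=40  I8 finished on DivU
t=41  I8→R0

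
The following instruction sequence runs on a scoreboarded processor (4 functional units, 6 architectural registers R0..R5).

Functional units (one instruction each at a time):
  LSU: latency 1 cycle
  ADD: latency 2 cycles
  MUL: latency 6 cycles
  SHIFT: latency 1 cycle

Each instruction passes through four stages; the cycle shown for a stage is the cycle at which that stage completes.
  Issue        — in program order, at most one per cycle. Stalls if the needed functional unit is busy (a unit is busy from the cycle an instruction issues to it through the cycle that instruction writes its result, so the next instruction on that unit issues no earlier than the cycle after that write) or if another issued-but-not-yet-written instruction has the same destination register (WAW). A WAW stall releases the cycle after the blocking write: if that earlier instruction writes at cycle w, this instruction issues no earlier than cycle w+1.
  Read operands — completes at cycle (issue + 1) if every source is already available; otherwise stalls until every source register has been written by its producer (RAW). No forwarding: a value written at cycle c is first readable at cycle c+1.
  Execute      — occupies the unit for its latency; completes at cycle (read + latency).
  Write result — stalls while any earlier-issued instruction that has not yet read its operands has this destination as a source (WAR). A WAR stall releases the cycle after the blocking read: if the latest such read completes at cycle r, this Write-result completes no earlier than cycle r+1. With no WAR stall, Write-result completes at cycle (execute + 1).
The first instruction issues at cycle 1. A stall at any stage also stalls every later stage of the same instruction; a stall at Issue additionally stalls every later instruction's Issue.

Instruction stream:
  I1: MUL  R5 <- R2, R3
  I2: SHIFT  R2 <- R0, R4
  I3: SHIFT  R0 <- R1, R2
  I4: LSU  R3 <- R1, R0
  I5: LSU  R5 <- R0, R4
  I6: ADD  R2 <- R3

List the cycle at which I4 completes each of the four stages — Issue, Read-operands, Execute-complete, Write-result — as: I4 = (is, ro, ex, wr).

I1  is:1  ro:2  ex:8  wr:9
I2  is:2  ro:3  ex:4  wr:5
I3  is:6  ro:7  ex:8  wr:9  — struct: SHIFT busy until I2 writes@5
I4  is:7  ro:10  ex:11  wr:12  — RAW R0: wait I3 write@9
I5  is:13  ro:14  ex:15  wr:16  — struct: LSU busy until I4 writes@12
I6  is:14  ro:15  ex:17  wr:18

I4 = (7, 10, 11, 12)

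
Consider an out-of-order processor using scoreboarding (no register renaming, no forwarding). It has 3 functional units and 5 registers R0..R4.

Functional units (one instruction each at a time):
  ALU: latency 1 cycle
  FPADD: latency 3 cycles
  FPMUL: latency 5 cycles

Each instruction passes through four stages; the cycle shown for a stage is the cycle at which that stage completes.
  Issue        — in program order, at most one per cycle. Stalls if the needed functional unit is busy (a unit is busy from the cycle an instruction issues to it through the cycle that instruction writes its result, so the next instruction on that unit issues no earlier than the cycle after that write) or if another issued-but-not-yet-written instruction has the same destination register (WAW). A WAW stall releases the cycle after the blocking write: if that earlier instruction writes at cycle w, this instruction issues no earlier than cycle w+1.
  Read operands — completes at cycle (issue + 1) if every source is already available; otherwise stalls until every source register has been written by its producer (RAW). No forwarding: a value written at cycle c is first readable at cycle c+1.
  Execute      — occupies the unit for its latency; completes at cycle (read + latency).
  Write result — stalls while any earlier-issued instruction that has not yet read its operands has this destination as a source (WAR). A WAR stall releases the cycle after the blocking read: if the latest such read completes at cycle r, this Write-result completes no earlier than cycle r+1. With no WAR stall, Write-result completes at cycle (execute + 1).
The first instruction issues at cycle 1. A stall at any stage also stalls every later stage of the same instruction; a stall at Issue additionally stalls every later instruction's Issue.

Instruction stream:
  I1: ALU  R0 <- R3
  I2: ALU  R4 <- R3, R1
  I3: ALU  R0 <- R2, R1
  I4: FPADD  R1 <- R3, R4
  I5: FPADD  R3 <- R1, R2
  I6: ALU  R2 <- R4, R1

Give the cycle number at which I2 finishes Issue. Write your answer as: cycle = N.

I1: IS=1 RO=2 EX=3 WR=4
I2: IS=5 RO=6 EX=7 WR=8  [struct: ALU busy until I1 writes@4]
I3: IS=9 RO=10 EX=11 WR=12  [struct: ALU busy until I2 writes@8]
I4: IS=10 RO=11 EX=14 WR=15
I5: IS=16 RO=17 EX=20 WR=21  [struct: FPADD busy until I4 writes@15]
I6: IS=17 RO=18 EX=19 WR=20

cycle = 5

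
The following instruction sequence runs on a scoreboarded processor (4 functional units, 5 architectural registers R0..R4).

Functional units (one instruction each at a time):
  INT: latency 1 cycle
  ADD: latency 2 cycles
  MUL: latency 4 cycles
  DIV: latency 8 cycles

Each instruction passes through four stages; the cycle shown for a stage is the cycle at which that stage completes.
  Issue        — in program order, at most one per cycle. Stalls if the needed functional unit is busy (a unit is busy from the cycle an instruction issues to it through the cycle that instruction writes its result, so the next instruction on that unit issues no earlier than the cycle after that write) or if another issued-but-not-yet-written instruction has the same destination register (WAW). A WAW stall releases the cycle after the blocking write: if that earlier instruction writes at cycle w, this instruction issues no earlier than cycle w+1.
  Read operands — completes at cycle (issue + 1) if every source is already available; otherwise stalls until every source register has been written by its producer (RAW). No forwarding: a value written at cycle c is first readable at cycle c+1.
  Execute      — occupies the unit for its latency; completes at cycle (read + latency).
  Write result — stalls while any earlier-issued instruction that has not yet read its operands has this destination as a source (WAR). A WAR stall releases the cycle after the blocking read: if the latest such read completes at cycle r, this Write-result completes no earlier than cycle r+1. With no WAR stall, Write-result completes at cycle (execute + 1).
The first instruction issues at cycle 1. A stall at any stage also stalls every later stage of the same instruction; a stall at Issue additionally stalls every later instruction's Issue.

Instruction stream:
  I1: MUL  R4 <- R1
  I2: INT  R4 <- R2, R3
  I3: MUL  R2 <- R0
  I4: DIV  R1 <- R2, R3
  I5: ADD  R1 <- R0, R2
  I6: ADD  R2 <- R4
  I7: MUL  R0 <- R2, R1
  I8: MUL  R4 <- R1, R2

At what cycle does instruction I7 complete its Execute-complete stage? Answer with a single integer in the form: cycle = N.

cycle = 40

I1: IS=1 RO=2 EX=6 WR=7
I2: IS=8 RO=9 EX=10 WR=11  [WAW R4: wait I1 write@7]
I3: IS=9 RO=10 EX=14 WR=15
I4: IS=10 RO=16 EX=24 WR=25  [RAW R2: wait I3 write@15]
I5: IS=26 RO=27 EX=29 WR=30  [WAW R1: wait I4 write@25]
I6: IS=31 RO=32 EX=34 WR=35  [struct: ADD busy until I5 writes@30]
I7: IS=32 RO=36 EX=40 WR=41  [RAW R2: wait I6 write@35]
I8: IS=42 RO=43 EX=47 WR=48  [struct: MUL busy until I7 writes@41]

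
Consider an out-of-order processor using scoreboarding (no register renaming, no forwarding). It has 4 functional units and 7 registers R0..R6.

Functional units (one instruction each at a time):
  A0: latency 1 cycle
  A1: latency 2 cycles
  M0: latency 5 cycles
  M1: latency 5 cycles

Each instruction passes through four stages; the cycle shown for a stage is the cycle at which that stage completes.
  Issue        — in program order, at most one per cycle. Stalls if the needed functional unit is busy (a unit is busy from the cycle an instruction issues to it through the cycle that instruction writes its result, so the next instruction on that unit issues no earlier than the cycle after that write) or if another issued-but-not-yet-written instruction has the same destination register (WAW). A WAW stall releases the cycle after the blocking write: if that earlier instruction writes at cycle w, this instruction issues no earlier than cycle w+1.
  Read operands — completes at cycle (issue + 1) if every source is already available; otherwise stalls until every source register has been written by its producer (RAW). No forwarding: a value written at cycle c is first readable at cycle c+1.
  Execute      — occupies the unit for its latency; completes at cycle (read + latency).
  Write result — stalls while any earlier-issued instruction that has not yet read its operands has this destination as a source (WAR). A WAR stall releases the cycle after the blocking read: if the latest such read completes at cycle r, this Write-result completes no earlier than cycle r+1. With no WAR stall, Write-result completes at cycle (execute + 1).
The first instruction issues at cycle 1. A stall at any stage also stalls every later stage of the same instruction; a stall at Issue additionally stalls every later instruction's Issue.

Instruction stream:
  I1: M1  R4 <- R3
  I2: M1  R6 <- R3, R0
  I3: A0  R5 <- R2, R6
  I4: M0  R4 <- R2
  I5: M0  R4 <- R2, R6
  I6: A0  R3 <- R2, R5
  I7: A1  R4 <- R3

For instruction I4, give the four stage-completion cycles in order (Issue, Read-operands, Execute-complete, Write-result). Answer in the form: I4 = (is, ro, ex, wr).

I4 = (11, 12, 17, 18)

  I1 | 1 | 2 | 7 | 8
  I2 | 9 | 10 | 15 | 16   struct: M1 busy until I1 writes@8
  I3 | 10 | 17 | 18 | 19   RAW R6: wait I2 write@16
  I4 | 11 | 12 | 17 | 18
  I5 | 19 | 20 | 25 | 26   struct: M0 busy until I4 writes@18
  I6 | 20 | 21 | 22 | 23
  I7 | 27 | 28 | 30 | 31   WAW R4: wait I5 write@26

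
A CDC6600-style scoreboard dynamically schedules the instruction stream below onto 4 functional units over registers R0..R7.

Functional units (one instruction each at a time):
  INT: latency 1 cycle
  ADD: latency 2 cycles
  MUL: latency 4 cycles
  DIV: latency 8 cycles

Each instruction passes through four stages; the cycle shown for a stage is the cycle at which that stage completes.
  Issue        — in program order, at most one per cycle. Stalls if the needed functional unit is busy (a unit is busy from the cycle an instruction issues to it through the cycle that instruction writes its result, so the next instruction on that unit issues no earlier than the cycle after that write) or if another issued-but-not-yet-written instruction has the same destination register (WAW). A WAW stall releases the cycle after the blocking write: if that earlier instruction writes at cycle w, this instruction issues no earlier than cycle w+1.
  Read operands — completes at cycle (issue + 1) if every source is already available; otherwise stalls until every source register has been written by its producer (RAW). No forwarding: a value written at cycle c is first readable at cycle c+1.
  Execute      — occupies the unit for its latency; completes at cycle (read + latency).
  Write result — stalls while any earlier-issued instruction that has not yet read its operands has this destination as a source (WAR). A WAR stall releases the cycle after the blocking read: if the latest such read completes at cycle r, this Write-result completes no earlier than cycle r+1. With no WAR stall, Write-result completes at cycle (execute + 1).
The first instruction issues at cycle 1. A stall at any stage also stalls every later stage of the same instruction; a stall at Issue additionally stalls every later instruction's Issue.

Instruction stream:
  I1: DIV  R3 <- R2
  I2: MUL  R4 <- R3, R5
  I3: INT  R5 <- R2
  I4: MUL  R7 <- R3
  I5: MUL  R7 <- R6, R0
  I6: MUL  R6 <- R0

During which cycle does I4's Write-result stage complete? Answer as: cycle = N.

cycle = 24

I1  is:1  ro:2  ex:10  wr:11
I2  is:2  ro:12  ex:16  wr:17  — RAW R3: wait I1 write@11
I3  is:3  ro:4  ex:5  wr:13  — WAR R5: wait I2 read@12
I4  is:18  ro:19  ex:23  wr:24  — struct: MUL busy until I2 writes@17
I5  is:25  ro:26  ex:30  wr:31  — struct: MUL busy until I4 writes@24
I6  is:32  ro:33  ex:37  wr:38  — struct: MUL busy until I5 writes@31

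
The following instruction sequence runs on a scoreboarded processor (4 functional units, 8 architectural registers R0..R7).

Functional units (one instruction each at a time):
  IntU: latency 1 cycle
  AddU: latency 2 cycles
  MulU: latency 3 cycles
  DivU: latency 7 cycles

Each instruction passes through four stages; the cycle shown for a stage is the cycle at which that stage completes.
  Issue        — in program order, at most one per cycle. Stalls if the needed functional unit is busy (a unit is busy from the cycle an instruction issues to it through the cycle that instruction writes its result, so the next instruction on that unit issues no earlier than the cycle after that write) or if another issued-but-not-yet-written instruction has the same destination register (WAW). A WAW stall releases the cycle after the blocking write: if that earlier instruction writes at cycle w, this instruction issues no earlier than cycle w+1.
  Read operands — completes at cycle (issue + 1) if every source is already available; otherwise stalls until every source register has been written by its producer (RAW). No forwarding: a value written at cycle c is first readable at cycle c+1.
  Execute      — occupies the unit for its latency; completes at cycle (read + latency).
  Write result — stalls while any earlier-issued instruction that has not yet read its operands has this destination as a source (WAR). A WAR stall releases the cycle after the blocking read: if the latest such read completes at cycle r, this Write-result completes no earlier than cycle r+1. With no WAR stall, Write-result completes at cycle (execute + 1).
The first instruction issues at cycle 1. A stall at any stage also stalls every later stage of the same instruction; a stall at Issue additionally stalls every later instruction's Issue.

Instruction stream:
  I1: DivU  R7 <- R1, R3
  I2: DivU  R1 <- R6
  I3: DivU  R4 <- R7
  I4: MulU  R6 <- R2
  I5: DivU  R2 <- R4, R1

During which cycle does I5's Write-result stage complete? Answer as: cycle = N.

cycle = 40

I1 -> (1, 2, 9, 10)
I2 -> (11, 12, 19, 20)  // struct: DivU busy until I1 writes@10
I3 -> (21, 22, 29, 30)  // struct: DivU busy until I2 writes@20
I4 -> (22, 23, 26, 27)
I5 -> (31, 32, 39, 40)  // struct: DivU busy until I3 writes@30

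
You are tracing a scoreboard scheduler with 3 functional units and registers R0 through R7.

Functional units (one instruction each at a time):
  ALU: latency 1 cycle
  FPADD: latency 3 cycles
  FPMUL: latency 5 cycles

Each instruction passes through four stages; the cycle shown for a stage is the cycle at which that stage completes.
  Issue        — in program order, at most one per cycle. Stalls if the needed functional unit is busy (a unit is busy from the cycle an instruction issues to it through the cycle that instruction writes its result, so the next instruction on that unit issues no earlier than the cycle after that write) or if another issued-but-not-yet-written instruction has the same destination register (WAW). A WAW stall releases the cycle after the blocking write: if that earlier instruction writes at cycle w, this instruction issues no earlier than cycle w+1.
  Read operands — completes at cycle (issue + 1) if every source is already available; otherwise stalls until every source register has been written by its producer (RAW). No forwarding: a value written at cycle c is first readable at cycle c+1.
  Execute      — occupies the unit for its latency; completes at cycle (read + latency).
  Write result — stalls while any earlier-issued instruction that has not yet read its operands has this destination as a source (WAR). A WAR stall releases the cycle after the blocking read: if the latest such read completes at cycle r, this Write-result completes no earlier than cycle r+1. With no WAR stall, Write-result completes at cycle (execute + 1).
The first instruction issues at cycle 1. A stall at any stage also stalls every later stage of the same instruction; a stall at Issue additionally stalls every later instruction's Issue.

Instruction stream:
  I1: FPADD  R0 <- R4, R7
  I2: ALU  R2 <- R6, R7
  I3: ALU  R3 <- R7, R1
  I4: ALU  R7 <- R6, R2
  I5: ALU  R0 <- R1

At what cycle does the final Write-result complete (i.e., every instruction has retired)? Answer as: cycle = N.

1) issue 1, read 2, done 5, write 6
2) issue 2, read 3, done 4, write 5
3) issue 6, read 7, done 8, write 9  <struct: ALU busy until I2 writes@5>
4) issue 10, read 11, done 12, write 13  <struct: ALU busy until I3 writes@9>
5) issue 14, read 15, done 16, write 17  <struct: ALU busy until I4 writes@13>

cycle = 17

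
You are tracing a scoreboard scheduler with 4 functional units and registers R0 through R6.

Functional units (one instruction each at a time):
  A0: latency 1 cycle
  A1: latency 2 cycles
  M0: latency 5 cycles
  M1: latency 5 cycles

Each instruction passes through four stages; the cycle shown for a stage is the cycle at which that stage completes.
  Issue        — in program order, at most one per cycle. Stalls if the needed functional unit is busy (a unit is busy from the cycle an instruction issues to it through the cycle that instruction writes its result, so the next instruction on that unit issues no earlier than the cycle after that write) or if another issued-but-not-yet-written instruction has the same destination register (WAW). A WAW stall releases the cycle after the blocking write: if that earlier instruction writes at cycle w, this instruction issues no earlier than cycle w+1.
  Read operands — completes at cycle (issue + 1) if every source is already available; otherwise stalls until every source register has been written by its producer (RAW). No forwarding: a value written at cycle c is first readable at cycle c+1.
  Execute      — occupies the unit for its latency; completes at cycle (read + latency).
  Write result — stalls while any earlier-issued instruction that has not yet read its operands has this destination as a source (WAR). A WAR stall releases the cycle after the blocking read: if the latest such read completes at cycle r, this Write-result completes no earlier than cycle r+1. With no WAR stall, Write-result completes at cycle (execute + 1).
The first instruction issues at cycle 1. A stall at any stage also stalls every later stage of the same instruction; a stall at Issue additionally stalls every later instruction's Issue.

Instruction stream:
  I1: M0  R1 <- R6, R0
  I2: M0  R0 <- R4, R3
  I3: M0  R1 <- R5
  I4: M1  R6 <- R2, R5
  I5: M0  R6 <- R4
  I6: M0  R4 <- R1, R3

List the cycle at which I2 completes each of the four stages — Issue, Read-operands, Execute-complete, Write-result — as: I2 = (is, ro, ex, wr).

I2 = (9, 10, 15, 16)

cycle 1: issue I1 (M0)
cycle 2: I1 read-ops
cycle 7: I1 finished on M0
cycle 8: I1→R1
cycle 9: issue I2 (M0)
cycle 10: I2 read-ops
cycle 15: I2 finished on M0
cycle 16: I2→R0
cycle 17: issue I3 (M0)
cycle 18: I3 read-ops; issue I4 (M1)
cycle 19: I4 read-ops
cycle 23: I3 finished on M0
cycle 24: I3→R1; I4 finished on M1
cycle 25: I4→R6
cycle 26: issue I5 (M0)
cycle 27: I5 read-ops
cycle 32: I5 finished on M0
cycle 33: I5→R6
cycle 34: issue I6 (M0)
cycle 35: I6 read-ops
cycle 40: I6 finished on M0
cycle 41: I6→R4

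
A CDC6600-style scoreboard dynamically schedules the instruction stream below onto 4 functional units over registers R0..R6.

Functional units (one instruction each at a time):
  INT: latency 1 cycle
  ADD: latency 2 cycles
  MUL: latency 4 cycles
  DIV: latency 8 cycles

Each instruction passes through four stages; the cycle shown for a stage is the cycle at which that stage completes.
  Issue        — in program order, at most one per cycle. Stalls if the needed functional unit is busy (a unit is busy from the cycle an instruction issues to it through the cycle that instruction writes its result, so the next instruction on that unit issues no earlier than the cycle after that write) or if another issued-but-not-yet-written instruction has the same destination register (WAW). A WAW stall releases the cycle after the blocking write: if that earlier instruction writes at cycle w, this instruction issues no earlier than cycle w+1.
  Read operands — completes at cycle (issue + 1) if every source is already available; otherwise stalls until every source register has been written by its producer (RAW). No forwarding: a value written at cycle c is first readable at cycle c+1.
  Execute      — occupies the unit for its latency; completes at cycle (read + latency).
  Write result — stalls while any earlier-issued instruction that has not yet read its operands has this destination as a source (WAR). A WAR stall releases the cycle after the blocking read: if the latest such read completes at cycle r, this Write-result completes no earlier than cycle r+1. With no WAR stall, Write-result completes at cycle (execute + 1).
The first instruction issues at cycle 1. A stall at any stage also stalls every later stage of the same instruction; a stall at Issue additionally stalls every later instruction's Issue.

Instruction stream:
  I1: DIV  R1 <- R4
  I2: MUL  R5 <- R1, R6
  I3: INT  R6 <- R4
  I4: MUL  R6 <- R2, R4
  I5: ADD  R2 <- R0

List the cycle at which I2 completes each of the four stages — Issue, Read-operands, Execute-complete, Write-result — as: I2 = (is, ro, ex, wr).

c1: issue I1 (DIV)
c2: I1 read-ops, issue I2 (MUL)
c3: issue I3 (INT)
c4: I3 read-ops
c5: I3 finished on INT
c10: I1 finished on DIV
c11: I1→R1
c12: I2 read-ops
c13: I3→R6
c16: I2 finished on MUL
c17: I2→R5
c18: issue I4 (MUL)
c19: I4 read-ops, issue I5 (ADD)
c20: I5 read-ops
c22: I5 finished on ADD
c23: I4 finished on MUL, I5→R2
c24: I4→R6

I2 = (2, 12, 16, 17)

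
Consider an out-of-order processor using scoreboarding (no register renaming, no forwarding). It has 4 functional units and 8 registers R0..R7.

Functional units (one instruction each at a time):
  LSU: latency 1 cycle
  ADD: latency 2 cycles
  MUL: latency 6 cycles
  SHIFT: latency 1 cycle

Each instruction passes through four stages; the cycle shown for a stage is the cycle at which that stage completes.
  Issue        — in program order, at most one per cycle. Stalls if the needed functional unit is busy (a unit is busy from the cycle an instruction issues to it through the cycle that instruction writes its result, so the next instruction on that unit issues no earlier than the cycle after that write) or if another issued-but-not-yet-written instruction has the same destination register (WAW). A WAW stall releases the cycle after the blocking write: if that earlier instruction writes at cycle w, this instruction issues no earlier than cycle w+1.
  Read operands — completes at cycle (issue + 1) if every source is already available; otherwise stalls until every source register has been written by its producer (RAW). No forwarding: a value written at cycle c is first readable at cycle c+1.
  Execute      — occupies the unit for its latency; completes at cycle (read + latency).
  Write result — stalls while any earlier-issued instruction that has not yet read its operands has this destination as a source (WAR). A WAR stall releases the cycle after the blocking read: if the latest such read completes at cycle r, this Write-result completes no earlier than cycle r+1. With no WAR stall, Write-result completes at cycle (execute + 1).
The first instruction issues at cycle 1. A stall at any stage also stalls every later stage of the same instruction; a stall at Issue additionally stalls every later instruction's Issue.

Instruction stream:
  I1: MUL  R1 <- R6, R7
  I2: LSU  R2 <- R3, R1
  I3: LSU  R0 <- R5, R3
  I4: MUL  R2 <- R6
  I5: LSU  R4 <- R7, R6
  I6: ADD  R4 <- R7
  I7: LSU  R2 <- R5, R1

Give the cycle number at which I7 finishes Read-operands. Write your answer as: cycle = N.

cycle = 24

c1: I1→MUL
c2: I1 RO; I2→LSU
c8: I1 EX
c9: I1 WR R1
c10: I2 RO
c11: I2 EX
c12: I2 WR R2
c13: I3→LSU
c14: I3 RO; I4→MUL
c15: I3 EX; I4 RO
c16: I3 WR R0
c17: I5→LSU
c18: I5 RO
c19: I5 EX
c20: I5 WR R4
c21: I4 EX; I6→ADD
c22: I4 WR R2; I6 RO
c23: I7→LSU
c24: I6 EX; I7 RO
c25: I6 WR R4; I7 EX
c26: I7 WR R2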